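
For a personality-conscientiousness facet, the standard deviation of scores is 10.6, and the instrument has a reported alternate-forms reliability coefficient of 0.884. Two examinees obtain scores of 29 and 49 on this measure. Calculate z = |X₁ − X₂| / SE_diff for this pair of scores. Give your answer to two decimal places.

3.92

SEM = 10.6000 * √(1 − 0.8840) = 10.6000 * √0.1160 ≃ 10.6000 * 0.3406 ≃ 3.6102
SE_diff = √2 * SEM ≃ 5.1056
z = 20 / 5.1056 ≃ 3.9172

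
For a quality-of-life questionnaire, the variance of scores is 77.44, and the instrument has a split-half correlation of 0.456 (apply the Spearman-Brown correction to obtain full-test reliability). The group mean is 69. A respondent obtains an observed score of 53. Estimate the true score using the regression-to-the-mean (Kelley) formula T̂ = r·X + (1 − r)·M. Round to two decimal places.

58.98

Spearman-Brown: r = 2(0.456) / (1 + 0.456) = 0.912 / 1.456 ≈ 0.626
T̂ = r·X + (1 − r)·M = 0.626×53 + 0.374×69 ≈ 33.198 + 25.780 ≈ 58.978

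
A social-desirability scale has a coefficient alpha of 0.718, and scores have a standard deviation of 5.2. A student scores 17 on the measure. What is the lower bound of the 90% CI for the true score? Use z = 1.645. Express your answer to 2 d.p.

12.46

SEM = 5.200×√(1 − 0.718) ≈ 2.761
Margin = 1.645 × 2.761 ≈ 4.542
Lower limit = 17 − 4.542 ≈ 12.458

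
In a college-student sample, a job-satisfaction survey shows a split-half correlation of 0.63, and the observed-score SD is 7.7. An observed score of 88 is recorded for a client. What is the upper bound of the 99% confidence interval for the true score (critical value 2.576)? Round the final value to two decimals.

97.45

Spearman-Brown: r = 2(0.63) / (1 + 0.63) = 1.260 / 1.630 ≃ 0.773
SEM = 7.700·√(1 − 0.773) ≃ 3.669
2.576 · SEM ≃ 9.450
Upper bound: 88 + 9.450 = 97.450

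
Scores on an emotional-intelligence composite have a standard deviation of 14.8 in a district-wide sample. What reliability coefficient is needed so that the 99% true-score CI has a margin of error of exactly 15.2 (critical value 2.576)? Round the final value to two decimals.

SEM needed = half-width / z = 15.2/2.576 ≈ 5.9006
r = 1 − (5.9006/14.8)² ≈ 1 − 0.1590 ≈ 0.8410

0.84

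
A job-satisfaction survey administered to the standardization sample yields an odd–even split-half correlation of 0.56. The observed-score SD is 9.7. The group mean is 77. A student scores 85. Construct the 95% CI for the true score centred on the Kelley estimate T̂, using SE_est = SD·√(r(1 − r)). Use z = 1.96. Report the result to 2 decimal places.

Full-length reliability (Spearman-Brown) = 2(0.56)/(1+0.56) ≃ 0.7179
Estimated true score = 0.7179·85 + (1 − 0.7179)·77 ≃ 82.7436
SE_est = SD · √(r(1 − r)) = 9.7000 · √0.2025 ≃ 9.7000 · 0.4500 ≃ 4.3650
95% CI: 82.7436 ± 8.5554 ≃ (74.1882, 91.2990)

[74.19, 91.30]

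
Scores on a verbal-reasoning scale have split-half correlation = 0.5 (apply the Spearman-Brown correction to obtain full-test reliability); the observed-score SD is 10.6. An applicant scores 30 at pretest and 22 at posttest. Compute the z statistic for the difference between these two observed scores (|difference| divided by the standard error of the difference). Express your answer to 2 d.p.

Spearman-Brown: r = 2(0.5) / (1 + 0.5) = 1.000 / 1.500 ≈ 0.667
SEM = 10.600·√(1 − 0.667) ≈ 6.120
SE_diff = SEM · √2 ≈ 6.120 · 1.414 ≈ 8.655
z = |30 − 22| / 8.655 = 8 / 8.655 ≈ 0.924

0.92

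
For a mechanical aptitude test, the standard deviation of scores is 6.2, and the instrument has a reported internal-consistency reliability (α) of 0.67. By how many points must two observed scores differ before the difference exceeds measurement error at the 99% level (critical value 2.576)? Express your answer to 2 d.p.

SEM = 6.200*√(1 − 0.670) ≈ 3.562
SE_diff = SEM * √2 ≈ 3.562 * 1.414 ≈ 5.037
Smallest detectable difference = 2.576*5.037 ≈ 12.975

12.98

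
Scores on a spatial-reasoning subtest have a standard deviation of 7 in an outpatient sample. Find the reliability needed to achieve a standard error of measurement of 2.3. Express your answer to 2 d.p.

0.89

Required reliability = 1 − (SEM/SD)² = 1 − 0.1080 ≈ 0.8920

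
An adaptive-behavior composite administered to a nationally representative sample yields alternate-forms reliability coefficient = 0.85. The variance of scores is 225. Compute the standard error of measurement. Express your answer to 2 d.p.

5.81

σ = 225^(1/2) = 15.000
SEM = 15.000×√(1 − 0.850) ≈ 5.809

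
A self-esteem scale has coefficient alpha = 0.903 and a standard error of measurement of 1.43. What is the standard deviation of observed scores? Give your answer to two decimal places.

4.59

SD = SEM / √(1 − r) = 1.43 / √0.09700 ≈ 1.43 / 0.31145 ≈ 4.59145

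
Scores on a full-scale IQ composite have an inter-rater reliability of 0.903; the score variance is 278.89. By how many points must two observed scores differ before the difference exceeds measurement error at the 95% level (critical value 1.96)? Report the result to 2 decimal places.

σ = 278.89^(1/2) = 16.7000
SEM = 16.7000·√(1 − 0.9030) ≈ 5.2012
SE_diff = SEM · √2 ≈ 5.2012 · 1.4142 ≈ 7.3556
Smallest detectable difference = 1.96·7.3556 ≈ 14.4170

14.42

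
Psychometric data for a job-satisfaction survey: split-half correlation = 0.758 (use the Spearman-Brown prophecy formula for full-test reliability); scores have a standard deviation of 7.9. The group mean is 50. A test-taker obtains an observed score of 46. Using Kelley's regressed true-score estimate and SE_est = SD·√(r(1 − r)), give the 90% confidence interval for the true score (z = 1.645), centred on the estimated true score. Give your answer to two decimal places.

r_full = 2·0.758 / (1 + 0.758) ≃ 0.8623
Estimated true score = 0.8623·46 + (1 − 0.8623)·50 ≃ 46.5506
SE_est = 7.9000·√[r(1 − r)] ≃ 2.7219
CI = 46.5506 ± 1.645 · 2.7219 → [42.0732, 51.0281]

[42.07, 51.03]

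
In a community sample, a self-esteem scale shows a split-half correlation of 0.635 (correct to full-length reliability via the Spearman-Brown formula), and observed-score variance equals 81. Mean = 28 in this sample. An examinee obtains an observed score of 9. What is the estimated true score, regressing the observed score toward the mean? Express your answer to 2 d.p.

Full-length reliability (Spearman-Brown) = 2(0.635)/(1+0.635) ≈ 0.777
T̂ = 0.777(9) + 0.223(28) ≈ 13.242

13.24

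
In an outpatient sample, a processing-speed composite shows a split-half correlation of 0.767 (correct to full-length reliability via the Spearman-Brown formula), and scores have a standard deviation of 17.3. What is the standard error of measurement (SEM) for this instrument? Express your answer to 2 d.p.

Spearman-Brown: r = 2(0.767) / (1 + 0.767) = 1.534 / 1.767 ≃ 0.868
SEM = 17.300 × √(1 − 0.868) = 17.300 × √0.132 ≃ 17.300 × 0.363 ≃ 6.282

6.28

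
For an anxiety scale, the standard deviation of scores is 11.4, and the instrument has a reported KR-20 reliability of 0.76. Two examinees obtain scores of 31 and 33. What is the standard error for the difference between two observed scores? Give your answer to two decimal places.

SEM = 11.400×√(1 − 0.760) ≈ 5.585
SE_diff = SEM × √2 ≈ 5.585 × 1.414 ≈ 7.898

7.90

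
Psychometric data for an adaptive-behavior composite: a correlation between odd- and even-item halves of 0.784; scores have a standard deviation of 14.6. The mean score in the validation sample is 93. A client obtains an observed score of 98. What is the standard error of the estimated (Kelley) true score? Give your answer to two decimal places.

Spearman-Brown: r = 2(0.784) / (1 + 0.784) = 1.5680 / 1.7840 ≃ 0.8789
SE_est = 14.6000×√(0.8789×0.1211) ≃ 4.7628

4.76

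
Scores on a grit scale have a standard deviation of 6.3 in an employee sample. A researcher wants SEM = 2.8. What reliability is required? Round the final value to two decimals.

r = 1 − (2.8000/6.3)² ≈ 1 − 0.1975 ≈ 0.8025

0.80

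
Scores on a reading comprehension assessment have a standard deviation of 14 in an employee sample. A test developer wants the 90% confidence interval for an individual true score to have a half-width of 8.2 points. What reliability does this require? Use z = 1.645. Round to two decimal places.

SEM needed = half-width / z = 8.2/1.645 ≃ 4.9848
Required reliability = 1 − (SEM/SD)² = 1 − 0.1268 ≃ 0.8732

0.87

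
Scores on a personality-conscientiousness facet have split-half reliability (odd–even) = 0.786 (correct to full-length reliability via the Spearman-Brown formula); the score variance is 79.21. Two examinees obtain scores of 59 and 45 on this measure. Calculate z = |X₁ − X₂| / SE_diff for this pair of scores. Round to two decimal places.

σ = 79.21^(1/2) = 8.9000
Spearman-Brown: r = 2(0.786) / (1 + 0.786) = 1.5720 / 1.7860 ≈ 0.8802
SEM = 8.9000 * √(1 − 0.8802) = 8.9000 * √0.1198 ≈ 8.9000 * 0.3462 ≈ 3.0807
SE_diff = √2 * SEM ≈ 4.3568
z = 14 / 4.3568 ≈ 3.2133

3.21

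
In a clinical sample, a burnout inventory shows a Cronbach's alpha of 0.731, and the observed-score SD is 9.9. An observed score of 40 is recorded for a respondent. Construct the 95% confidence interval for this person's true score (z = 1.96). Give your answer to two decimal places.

[29.94, 50.06]

SEM = 9.9000·√(1 − 0.7310) ≈ 5.1347
Half-width = 1.96·5.1347 ≈ 10.0639
CI = 40 ± 10.0639 → [29.9361, 50.0639]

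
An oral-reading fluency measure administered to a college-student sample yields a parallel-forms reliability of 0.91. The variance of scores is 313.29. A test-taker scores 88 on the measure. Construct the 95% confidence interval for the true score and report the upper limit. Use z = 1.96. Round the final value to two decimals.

SD = √313.29 = 17.7000
SEM = 17.7000 * √(1 − 0.9100) = 17.7000 * √0.0900 ≈ 17.7000 * 0.3000 ≈ 5.3100
Half-width = 1.96*5.3100 ≈ 10.4076
Upper bound: 88 + 10.4076 = 98.4076

98.41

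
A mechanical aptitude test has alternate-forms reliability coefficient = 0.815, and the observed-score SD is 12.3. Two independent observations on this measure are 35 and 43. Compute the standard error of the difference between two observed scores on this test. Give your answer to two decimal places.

SEM = 12.30000*√(1 − 0.81500) ≈ 5.29043
SE_diff = SEM * √2 ≈ 5.29043 * 1.41421 ≈ 7.48180

7.48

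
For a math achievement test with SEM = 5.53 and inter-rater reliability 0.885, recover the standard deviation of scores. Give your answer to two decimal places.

SD = SEM / √(1 − r) = 5.53 / √0.115 ≈ 5.53 / 0.339 ≈ 16.307

16.31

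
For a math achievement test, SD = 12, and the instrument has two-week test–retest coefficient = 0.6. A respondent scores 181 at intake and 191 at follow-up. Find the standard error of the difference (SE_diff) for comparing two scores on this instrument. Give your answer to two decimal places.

The standard error of measurement is 12.0000·√(1 − 0.6000) ≈ 12.0000·0.6325 ≈ 7.5895.
SE_diff = √2 · SEM ≈ 10.7331

10.73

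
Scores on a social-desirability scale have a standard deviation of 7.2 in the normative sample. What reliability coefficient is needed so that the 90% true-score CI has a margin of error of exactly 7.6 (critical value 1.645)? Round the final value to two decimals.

SEM needed = half-width / z = 7.6/1.645 ≈ 4.6201
r = 1 − (SEM / SD)² = 1 − (4.6201 / 7.2)² ≈ 1 − 0.4117 ≈ 0.5883

0.59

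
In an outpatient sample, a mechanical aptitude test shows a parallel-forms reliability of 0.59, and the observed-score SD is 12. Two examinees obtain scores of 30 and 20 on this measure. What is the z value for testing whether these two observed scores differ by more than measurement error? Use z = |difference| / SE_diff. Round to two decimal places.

0.92

SEM = 12.000·√(1 − 0.590) ≈ 7.684
SE_diff = √2 · SEM ≈ 10.866
z = |30 − 20| / 10.866 = 10 / 10.866 ≈ 0.920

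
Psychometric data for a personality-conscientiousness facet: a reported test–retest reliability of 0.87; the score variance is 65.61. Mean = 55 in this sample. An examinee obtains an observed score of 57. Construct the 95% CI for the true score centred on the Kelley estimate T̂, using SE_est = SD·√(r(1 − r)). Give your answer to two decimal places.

SD = √65.61 ≃ 8.1000
T̂ = r·X + (1 − r)·M = 0.8700×57 + 0.1300×55 = 49.5900 + 7.1500 ≃ 56.7400
SE_est = 8.1000·√[r(1 − r)] ≃ 2.7241
95% CI: 56.7400 ± 5.3392 ≃ (51.4008, 62.0792)

[51.40, 62.08]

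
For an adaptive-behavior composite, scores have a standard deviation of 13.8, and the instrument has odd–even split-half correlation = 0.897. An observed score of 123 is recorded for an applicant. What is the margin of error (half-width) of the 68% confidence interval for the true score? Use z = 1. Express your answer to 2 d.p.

3.22

Full-length reliability (Spearman-Brown) = 2(0.897)/(1+0.897) ≈ 0.946
SEM = 13.800*√(1 − 0.946) ≈ 3.216
Half-width = 1*3.216 ≈ 3.216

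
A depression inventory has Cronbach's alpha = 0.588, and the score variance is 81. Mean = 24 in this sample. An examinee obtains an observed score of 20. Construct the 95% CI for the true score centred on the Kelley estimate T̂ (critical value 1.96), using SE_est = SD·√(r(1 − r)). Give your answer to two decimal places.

SD = √81 = 9.00000
T̂ = r·X + (1 − r)·M = 0.58800·20 + 0.41200·24 = 11.76000 + 9.88800 ≈ 21.64800
SE_est = SD · √(r(1 − r)) = 9.00000 · √0.24226 ≈ 9.00000 · 0.49220 ≈ 4.42976
95% CI: 21.64800 ± 8.68232 ≈ (12.96568, 30.33032)

[12.97, 30.33]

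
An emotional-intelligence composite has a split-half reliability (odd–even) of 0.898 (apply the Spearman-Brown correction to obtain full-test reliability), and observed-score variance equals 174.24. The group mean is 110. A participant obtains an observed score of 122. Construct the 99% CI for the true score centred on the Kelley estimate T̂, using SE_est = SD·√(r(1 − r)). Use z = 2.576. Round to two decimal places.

SD = √174.24 = 13.200
Full-length reliability (Spearman-Brown) = 2(0.898)/(1+0.898) ≃ 0.946
Estimated true score = 0.946*122 + (1 − 0.946)*110 ≃ 121.355
SE_est = 13.200·√[r(1 − r)] ≃ 2.977
CI = 121.355 ± 2.576 * 2.977 → [113.687, 129.023]

[113.69, 129.02]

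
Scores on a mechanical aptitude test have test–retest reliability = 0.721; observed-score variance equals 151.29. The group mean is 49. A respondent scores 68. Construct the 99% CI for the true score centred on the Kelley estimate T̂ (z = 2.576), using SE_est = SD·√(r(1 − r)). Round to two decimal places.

[48.49, 76.91]

SD = √151.29 = 12.300
Estimated true score = 0.721*68 + (1 − 0.721)*49 ≈ 62.699
SE_est = 12.300·√[r(1 − r)] ≈ 5.517
99% CI: 62.699 ± 14.211 ≈ (48.488, 76.910)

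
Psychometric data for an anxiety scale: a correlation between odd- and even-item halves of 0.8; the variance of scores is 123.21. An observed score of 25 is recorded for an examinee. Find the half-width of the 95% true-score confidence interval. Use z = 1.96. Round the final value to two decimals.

7.25

σ = 123.21^(1/2) = 11.100
r_full = 2·0.8 / (1 + 0.8) ≈ 0.889
The standard error of measurement is 11.100·√(1 − 0.889) ≈ 11.100·0.333 ≈ 3.700.
Half-width = 1.96·3.700 ≈ 7.252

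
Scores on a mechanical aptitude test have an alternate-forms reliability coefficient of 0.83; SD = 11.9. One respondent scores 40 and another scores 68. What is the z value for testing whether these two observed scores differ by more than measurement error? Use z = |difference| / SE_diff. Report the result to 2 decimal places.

4.04

SEM = 11.900 · √(1 − 0.830) = 11.900 · √0.170 ≈ 11.900 · 0.412 ≈ 4.906
SE_diff = √2 · SEM ≈ 6.939
z = |40 − 68| / 6.939 = 28 / 6.939 ≈ 4.035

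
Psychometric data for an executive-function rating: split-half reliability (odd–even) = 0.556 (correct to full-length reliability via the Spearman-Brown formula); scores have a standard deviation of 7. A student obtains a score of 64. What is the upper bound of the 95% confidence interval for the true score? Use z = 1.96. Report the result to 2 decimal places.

Full-length reliability (Spearman-Brown) = 2(0.556)/(1+0.556) ≈ 0.7147
SEM = 7.0000×√(1 − 0.7147) ≈ 3.7393
Margin = 1.96 × 3.7393 ≈ 7.3289
Upper bound: 64 + 7.3289 = 71.3289

71.33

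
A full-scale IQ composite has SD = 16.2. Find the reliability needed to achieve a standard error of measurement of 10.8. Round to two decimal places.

r = 1 − (10.800/16.2)² ≈ 1 − 0.444 ≈ 0.556

0.56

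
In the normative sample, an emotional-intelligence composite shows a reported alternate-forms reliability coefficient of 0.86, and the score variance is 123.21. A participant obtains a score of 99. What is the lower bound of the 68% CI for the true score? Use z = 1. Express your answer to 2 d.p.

94.85

SD = √123.21 ≃ 11.1000
The standard error of measurement is 11.1000*√(1 − 0.8600) ≃ 11.1000*0.3742 ≃ 4.1532.
Half-width = 1*4.1532 ≃ 4.1532
Lower limit = 99 − 4.1532 ≃ 94.8468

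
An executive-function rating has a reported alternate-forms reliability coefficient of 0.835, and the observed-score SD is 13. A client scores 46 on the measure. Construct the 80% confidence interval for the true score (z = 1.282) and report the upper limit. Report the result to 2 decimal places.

52.77

The standard error of measurement is 13.0000×√(1 − 0.8350) ≈ 13.0000×0.4062 ≈ 5.2806.
Margin = 1.282 × 5.2806 ≈ 6.7698
Upper limit = 46 + 6.7698 ≈ 52.7698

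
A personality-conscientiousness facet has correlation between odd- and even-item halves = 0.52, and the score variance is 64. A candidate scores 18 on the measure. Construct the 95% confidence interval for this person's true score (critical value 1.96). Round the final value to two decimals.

[9.19, 26.81]

σ = 64^(1/2) = 8.000
r_full = 2·0.52 / (1 + 0.52) ≈ 0.684
SEM = 8.000*√(1 − 0.684) ≈ 4.496
Margin = 1.96 * 4.496 ≈ 8.811
95% CI: 18 ± 8.811 = [9.189, 26.811]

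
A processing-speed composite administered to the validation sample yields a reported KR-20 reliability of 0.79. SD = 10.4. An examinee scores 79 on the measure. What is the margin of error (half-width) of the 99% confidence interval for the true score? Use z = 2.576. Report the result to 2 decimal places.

12.28

SEM = 10.4000 · √(1 − 0.7900) = 10.4000 · √0.2100 ≈ 10.4000 · 0.4583 ≈ 4.7659
Half-width = 2.576·4.7659 ≈ 12.2769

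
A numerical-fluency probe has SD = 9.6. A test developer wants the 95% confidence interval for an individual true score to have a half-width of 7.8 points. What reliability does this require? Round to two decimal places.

SEM needed = half-width / z = 7.8/1.96 ≈ 3.980
Required reliability = 1 − (SEM/SD)² = 1 − 0.172 ≈ 0.828

0.83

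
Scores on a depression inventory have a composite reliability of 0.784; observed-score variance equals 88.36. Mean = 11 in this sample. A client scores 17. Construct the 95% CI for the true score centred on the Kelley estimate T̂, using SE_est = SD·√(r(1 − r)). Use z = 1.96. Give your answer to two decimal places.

[8.12, 23.29]

SD = √88.36 ≈ 9.400
Estimated true score = 0.784*17 + (1 − 0.784)*11 ≈ 15.704
SE_est = 9.400*√(0.784*0.216) ≈ 3.868
CI = 15.704 ± 1.96 * 3.868 → [8.122, 23.286]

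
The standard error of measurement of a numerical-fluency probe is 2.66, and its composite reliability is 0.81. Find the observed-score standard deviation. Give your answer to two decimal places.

6.10

SD = SEM / √(1 − r) = 2.66 / √0.1900 ≈ 2.66 / 0.4359 ≈ 6.1025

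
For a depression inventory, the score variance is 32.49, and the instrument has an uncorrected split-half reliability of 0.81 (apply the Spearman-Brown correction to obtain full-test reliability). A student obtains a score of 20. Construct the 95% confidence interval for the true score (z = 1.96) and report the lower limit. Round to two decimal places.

16.38

SD = √32.49 = 5.700
r_full = 2·0.81 / (1 + 0.81) ≈ 0.895
SEM = 5.700*√(1 − 0.895) ≈ 1.847
Half-width = 1.96*1.847 ≈ 3.620
Lower limit = 20 − 3.620 ≈ 16.380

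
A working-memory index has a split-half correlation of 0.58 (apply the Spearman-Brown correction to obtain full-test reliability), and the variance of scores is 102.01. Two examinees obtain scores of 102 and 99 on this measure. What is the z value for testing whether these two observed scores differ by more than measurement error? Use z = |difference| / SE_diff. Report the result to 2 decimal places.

0.41

σ = 102.01^(1/2) = 10.1000
Spearman-Brown: r = 2(0.58) / (1 + 0.58) = 1.1600 / 1.5800 ≈ 0.7342
The standard error of measurement is 10.1000·√(1 − 0.7342) ≈ 10.1000·0.5156 ≈ 5.2074.
SE_diff = SEM · √2 ≈ 5.2074 · 1.4142 ≈ 7.3643
z = |102 − 99| / 7.3643 = 3 / 7.3643 ≈ 0.4074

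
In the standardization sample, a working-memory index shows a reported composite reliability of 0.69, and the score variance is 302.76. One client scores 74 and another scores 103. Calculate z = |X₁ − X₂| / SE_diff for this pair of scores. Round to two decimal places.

SD = √302.76 ≈ 17.400
SEM = 17.400 × √(1 − 0.690) = 17.400 × √0.310 ≈ 17.400 × 0.557 ≈ 9.688
SE_diff = SEM × √2 ≈ 9.688 × 1.414 ≈ 13.701
z = 29 / 13.701 ≈ 2.117

2.12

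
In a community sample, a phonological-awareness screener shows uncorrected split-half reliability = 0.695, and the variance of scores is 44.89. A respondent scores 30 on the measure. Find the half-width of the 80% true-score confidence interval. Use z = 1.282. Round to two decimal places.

SD = √44.89 = 6.70000
Full-length reliability (Spearman-Brown) = 2(0.695)/(1+0.695) ≈ 0.82006
The standard error of measurement is 6.70000×√(1 − 0.82006) ≈ 6.70000×0.42419 ≈ 2.84210.
1.282 × SEM ≈ 3.64358

3.64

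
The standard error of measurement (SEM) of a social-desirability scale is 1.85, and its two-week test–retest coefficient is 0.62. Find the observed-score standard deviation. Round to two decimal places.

3.00

SD = 1.85 / √(1 − 0.62) ≃ 3.00110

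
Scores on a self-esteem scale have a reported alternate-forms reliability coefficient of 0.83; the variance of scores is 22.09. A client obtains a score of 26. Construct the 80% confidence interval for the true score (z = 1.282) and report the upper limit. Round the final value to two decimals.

SD = √22.09 ≈ 4.7000
SEM = 4.7000×√(1 − 0.8300) ≈ 1.9379
1.282 × SEM ≈ 2.4843
Upper limit = 26 + 2.4843 ≈ 28.4843

28.48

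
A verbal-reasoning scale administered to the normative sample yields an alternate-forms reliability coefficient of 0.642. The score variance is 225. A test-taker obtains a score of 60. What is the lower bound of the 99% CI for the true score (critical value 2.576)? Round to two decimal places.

SD = √225 ≃ 15.0000
SEM = 15.0000 * √(1 − 0.6420) = 15.0000 * √0.3580 ≃ 15.0000 * 0.5983 ≃ 8.9750
Margin = 2.576 * 8.9750 ≃ 23.1195
Lower limit = 60 − 23.1195 ≃ 36.8805

36.88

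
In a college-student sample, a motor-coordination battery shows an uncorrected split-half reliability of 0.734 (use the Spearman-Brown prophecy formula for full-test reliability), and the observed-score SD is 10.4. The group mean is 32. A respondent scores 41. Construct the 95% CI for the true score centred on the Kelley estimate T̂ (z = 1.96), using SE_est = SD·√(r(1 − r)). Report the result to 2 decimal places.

r_full = 2·0.734 / (1 + 0.734) ≈ 0.8466
T̂ = r·X + (1 − r)·M = 0.8466·41 + 0.1534·32 ≈ 34.7105 + 4.9089 ≈ 39.6194
SE_est = SD · √(r(1 − r)) = 10.4000 · √0.1299 ≈ 10.4000 · 0.3604 ≈ 3.7479
95% CI: 39.6194 ± 7.3459 ≈ (32.2735, 46.9653)

[32.27, 46.97]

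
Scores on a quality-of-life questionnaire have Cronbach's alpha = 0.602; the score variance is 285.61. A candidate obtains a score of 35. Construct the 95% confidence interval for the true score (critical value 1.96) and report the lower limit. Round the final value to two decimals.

σ = 285.61^(1/2) = 16.9000
SEM = 16.9000 · √(1 − 0.6020) = 16.9000 · √0.3980 ≈ 16.9000 · 0.6309 ≈ 10.6617
1.96 · SEM ≈ 20.8970
Lower limit = 35 − 20.8970 ≈ 14.1030

14.10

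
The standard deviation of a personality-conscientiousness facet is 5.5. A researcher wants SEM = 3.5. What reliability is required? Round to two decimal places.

r = 1 − (SEM / SD)² = 1 − (3.500 / 5.5)² ≈ 1 − 0.405 ≈ 0.595

0.60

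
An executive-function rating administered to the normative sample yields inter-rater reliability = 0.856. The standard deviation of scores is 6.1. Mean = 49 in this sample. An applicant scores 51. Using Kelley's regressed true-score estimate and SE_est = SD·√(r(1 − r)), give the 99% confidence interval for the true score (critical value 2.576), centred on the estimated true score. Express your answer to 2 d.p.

[45.20, 56.23]

T̂ = r·X + (1 − r)·M = 0.85600×51 + 0.14400×49 = 43.65600 + 7.05600 ≈ 50.71200
SE_est = 6.10000×√(0.85600×0.14400) ≈ 2.14165
99% CI: 50.71200 ± 5.51688 ≈ (45.19512, 56.22888)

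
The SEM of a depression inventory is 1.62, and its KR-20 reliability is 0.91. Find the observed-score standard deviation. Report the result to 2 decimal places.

σ = SEM·(1 − r)^(−1/2) ≈ 1.62·3.33333 ≈ 5.40000

5.40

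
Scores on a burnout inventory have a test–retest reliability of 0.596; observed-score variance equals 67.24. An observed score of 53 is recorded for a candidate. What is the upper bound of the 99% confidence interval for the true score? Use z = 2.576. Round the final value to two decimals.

SD = √67.24 ≈ 8.2000
SEM = 8.2000 * √(1 − 0.5960) = 8.2000 * √0.4040 ≈ 8.2000 * 0.6356 ≈ 5.2120
Margin = 2.576 * 5.2120 ≈ 13.4261
Upper bound: 53 + 13.4261 = 66.4261

66.43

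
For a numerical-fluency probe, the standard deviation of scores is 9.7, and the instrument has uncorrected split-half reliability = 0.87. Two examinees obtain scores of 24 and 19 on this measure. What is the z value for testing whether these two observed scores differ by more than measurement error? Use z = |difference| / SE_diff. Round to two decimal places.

r_full = 2·0.87 / (1 + 0.87) ≈ 0.9305
The standard error of measurement is 9.7000×√(1 − 0.9305) ≈ 9.7000×0.2637 ≈ 2.5575.
Standard error of the difference = 2.5575·√2 ≈ 3.6169
z = 5 / 3.6169 ≈ 1.3824

1.38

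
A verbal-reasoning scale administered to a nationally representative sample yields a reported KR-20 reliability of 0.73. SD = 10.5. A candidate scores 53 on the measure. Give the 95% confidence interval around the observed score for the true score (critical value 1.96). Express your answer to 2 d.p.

SEM = 10.500 · √(1 − 0.730) = 10.500 · √0.270 ≈ 10.500 · 0.520 ≈ 5.456
1.96 · SEM ≈ 10.694
CI = 53 ± 10.694 → [42.306, 63.694]

[42.31, 63.69]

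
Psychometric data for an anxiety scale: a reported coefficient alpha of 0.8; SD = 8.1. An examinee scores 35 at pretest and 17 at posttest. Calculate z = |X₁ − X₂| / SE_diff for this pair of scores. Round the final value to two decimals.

The standard error of measurement is 8.1000·√(1 − 0.8000) ≈ 8.1000·0.4472 ≈ 3.6224.
Standard error of the difference = 3.6224·√2 ≈ 5.1229
z = |35 − 17| / 5.1229 = 18 / 5.1229 ≈ 3.5136

3.51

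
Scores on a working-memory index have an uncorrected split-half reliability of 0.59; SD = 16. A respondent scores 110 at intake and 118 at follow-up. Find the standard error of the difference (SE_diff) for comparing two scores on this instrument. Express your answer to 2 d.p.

11.49

Spearman-Brown: r = 2(0.59) / (1 + 0.59) = 1.18000 / 1.59000 ≈ 0.74214
SEM = 16.00000*√(1 − 0.74214) ≈ 8.12481
SE_diff = SEM * √2 ≈ 8.12481 * 1.41421 ≈ 11.49022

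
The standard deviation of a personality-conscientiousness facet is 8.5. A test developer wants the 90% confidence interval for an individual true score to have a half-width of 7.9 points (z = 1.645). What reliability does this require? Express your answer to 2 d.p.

0.68

Required SEM = 7.9 / 1.645 ≈ 4.802
r = 1 − (4.802/8.5)² ≈ 1 − 0.319 ≈ 0.681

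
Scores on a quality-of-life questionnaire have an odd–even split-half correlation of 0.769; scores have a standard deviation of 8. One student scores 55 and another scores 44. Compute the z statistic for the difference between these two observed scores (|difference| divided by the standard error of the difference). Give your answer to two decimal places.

2.69

Spearman-Brown: r = 2(0.769) / (1 + 0.769) = 1.538 / 1.769 ≈ 0.869
SEM = 8.000 × √(1 − 0.869) = 8.000 × √0.131 ≈ 8.000 × 0.361 ≈ 2.891
SE_diff = SEM × √2 ≈ 2.891 × 1.414 ≈ 4.088
z = |55 − 44| / 4.088 = 11 / 4.088 ≈ 2.691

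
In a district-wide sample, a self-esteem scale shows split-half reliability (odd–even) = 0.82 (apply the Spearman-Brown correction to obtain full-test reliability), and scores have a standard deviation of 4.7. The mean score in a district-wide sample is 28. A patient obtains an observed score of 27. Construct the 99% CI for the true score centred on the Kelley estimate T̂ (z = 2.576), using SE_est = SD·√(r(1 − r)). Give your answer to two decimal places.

[23.48, 30.71]

Spearman-Brown: r = 2(0.82) / (1 + 0.82) = 1.6400 / 1.8200 ≈ 0.9011
T̂ = 0.9011(27) + 0.0989(28) ≈ 27.0989
SE_est = 4.7000·√[r(1 − r)] ≈ 1.4031
99% CI: 27.0989 ± 3.6144 ≈ (23.4845, 30.7133)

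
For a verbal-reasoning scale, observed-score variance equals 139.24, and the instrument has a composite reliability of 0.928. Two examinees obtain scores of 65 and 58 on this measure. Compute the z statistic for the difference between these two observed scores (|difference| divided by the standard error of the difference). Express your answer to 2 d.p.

1.56

σ = 139.24^(1/2) = 11.8000
SEM = 11.8000 * √(1 − 0.9280) = 11.8000 * √0.0720 ≃ 11.8000 * 0.2683 ≃ 3.1663
SE_diff = √2 * SEM ≃ 4.4778
z = |65 − 58| / 4.4778 = 7 / 4.4778 ≃ 1.5633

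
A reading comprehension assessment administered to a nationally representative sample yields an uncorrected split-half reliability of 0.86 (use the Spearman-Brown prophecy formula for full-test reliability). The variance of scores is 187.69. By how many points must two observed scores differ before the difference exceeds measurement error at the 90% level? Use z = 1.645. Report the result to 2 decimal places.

SD = √187.69 ≃ 13.7000
Spearman-Brown: r = 2(0.86) / (1 + 0.86) = 1.7200 / 1.8600 ≃ 0.9247
SEM = 13.7000 * √(1 − 0.9247) = 13.7000 * √0.0753 ≃ 13.7000 * 0.2744 ≃ 3.7586
SE_diff = √2 * SEM ≃ 5.3155
Minimum reliable difference = 1.645 * SE_diff ≃ 1.645 * 5.3155 ≃ 8.7440

8.74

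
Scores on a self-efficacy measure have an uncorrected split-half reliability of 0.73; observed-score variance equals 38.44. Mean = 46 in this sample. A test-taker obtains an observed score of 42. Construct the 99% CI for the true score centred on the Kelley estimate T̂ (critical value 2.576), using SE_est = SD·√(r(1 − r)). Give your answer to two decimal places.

σ = 38.44^(1/2) = 6.200
Spearman-Brown: r = 2(0.73) / (1 + 0.73) = 1.460 / 1.730 ≈ 0.844
T̂ = 0.844(42) + 0.156(46) ≈ 42.624
SE_est = 6.200·√[r(1 − r)] ≈ 2.250
99% CI: 42.624 ± 5.796 ≈ (36.828, 48.421)

[36.83, 48.42]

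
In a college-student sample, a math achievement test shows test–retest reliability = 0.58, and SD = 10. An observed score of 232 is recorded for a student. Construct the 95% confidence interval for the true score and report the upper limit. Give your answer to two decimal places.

244.70

SEM = 10.000×√(1 − 0.580) ≈ 6.481
1.96 × SEM ≈ 12.702
Upper limit = 232 + 12.702 ≈ 244.702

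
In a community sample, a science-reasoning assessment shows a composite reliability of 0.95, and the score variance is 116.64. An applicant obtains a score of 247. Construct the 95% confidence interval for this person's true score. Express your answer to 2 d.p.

SD = √116.64 = 10.800
SEM = 10.800 · √(1 − 0.950) = 10.800 · √0.050 ≈ 10.800 · 0.224 ≈ 2.415
Margin = 1.96 · 2.415 ≈ 4.733
95% CI: 247 ± 4.733 = [242.267, 251.733]

[242.27, 251.73]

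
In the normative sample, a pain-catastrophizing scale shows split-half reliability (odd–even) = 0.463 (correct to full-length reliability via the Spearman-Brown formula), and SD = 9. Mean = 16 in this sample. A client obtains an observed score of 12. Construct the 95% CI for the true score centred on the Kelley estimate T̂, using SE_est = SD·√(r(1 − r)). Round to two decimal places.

[4.97, 21.97]

r_full = 2·0.463 / (1 + 0.463) ≈ 0.63295
T̂ = 0.63295(12) + 0.36705(16) ≈ 13.46822
SE_est = 9.00000*√(0.63295*0.36705) ≈ 4.33801
95% CI: 13.46822 ± 8.50250 ≈ (4.96571, 21.97072)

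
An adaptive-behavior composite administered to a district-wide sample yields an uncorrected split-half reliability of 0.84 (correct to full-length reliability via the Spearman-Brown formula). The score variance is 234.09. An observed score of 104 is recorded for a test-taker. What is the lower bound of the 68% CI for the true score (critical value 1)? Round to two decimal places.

99.49

SD = √234.09 = 15.3000
Spearman-Brown: r = 2(0.84) / (1 + 0.84) = 1.6800 / 1.8400 ≈ 0.9130
SEM = 15.3000 * √(1 − 0.9130) = 15.3000 * √0.0870 ≈ 15.3000 * 0.2949 ≈ 4.5117
1 * SEM ≈ 4.5117
Lower bound: 104 − 4.5117 = 99.4883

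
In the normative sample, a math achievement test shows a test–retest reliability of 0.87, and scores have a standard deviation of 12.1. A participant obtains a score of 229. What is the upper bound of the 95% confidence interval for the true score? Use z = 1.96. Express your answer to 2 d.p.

237.55

SEM = 12.10000*√(1 − 0.87000) ≃ 4.36272
Margin = 1.96 * 4.36272 ≃ 8.55093
Upper bound: 229 + 8.55093 = 237.55093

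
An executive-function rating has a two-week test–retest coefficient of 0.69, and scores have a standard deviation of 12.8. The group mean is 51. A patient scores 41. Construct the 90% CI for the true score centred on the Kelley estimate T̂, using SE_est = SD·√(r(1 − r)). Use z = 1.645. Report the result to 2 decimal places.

[34.36, 53.84]

T̂ = 0.690(41) + 0.310(51) ≃ 44.100
SE_est = SD × √(r(1 − r)) = 12.800 × √0.214 ≃ 12.800 × 0.462 ≃ 5.920
90% CI: 44.100 ± 9.738 ≃ (34.362, 53.838)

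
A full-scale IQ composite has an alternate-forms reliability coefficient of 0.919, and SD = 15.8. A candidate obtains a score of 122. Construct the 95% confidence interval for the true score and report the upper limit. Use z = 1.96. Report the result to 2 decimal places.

130.81

SEM = 15.8000 · √(1 − 0.9190) = 15.8000 · √0.0810 ≈ 15.8000 · 0.2846 ≈ 4.4968
1.96 · SEM ≈ 8.8136
Upper bound: 122 + 8.8136 = 130.8136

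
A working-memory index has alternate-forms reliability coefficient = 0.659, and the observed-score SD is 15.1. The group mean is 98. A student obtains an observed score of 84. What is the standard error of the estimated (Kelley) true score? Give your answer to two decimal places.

7.16

SE_est = SD · √(r(1 − r)) = 15.10000 · √0.22472 ≈ 15.10000 · 0.47405 ≈ 7.15808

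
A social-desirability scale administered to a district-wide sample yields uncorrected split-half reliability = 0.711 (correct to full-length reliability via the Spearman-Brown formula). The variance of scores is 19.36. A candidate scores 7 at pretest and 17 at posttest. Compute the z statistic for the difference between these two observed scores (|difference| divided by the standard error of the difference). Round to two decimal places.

SD = √19.36 ≈ 4.400
Full-length reliability (Spearman-Brown) = 2(0.711)/(1+0.711) ≈ 0.831
SEM = 4.400*√(1 − 0.831) ≈ 1.808
Standard error of the difference = 1.808·√2 ≈ 2.557
z = |7 − 17| / 2.557 = 10 / 2.557 ≈ 3.910

3.91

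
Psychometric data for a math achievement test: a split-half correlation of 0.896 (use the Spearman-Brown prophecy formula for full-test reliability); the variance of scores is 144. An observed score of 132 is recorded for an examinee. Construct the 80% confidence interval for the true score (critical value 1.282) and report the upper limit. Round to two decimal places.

SD = √144 = 12.000
Full-length reliability (Spearman-Brown) = 2(0.896)/(1+0.896) ≈ 0.945
SEM = 12.000·√(1 − 0.945) ≈ 2.810
Half-width = 1.282·2.810 ≈ 3.603
Upper limit = 132 + 3.603 ≈ 135.603

135.60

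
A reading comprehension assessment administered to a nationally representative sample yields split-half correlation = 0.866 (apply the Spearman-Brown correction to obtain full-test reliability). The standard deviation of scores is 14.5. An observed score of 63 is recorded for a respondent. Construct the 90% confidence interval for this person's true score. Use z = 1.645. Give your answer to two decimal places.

[56.61, 69.39]

Spearman-Brown: r = 2(0.866) / (1 + 0.866) = 1.732 / 1.866 ≈ 0.928
SEM = 14.500*√(1 − 0.928) ≈ 3.886
Margin = 1.645 * 3.886 ≈ 6.392
90% CI: 63 ± 6.392 = [56.608, 69.392]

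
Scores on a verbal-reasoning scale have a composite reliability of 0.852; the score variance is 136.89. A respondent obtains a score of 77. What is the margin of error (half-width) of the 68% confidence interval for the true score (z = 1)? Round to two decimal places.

4.50

σ = 136.89^(1/2) = 11.700
SEM = 11.700 × √(1 − 0.852) = 11.700 × √0.148 ≈ 11.700 × 0.385 ≈ 4.501
Half-width = 1×4.501 ≈ 4.501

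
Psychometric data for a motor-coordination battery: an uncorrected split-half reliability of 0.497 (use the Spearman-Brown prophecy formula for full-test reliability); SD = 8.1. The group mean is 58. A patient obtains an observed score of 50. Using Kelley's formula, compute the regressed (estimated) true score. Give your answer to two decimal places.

52.69

r_full = 2·0.497 / (1 + 0.497) ≈ 0.664
T̂ = r·X + (1 − r)·M = 0.664·50 + 0.336·58 = 33.200 + 19.488 ≈ 52.688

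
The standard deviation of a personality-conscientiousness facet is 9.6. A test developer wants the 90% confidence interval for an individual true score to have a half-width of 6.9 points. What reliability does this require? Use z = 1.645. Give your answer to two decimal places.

0.81

SEM needed = half-width / z = 6.9/1.645 ≃ 4.1945
r = 1 − (SEM / SD)² = 1 − (4.1945 / 9.6)² ≃ 1 − 0.1909 ≃ 0.8091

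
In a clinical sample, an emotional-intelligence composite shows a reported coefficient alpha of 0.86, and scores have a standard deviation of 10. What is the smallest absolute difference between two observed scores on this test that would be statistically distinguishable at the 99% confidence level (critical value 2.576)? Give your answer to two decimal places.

The standard error of measurement is 10.000*√(1 − 0.860) ≈ 10.000*0.374 ≈ 3.742.
SE_diff = √2 * SEM ≈ 5.292
Minimum reliable difference = 2.576 * SE_diff ≈ 2.576 * 5.292 ≈ 13.631

13.63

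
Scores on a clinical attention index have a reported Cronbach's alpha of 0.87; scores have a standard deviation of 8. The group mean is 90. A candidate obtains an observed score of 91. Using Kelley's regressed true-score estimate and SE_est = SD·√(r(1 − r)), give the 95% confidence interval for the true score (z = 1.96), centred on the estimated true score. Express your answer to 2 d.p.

T̂ = 0.870(91) + 0.130(90) ≈ 90.870
SE_est = 8.000·√[r(1 − r)] ≈ 2.690
CI = 90.870 ± 1.96 × 2.690 → [85.597, 96.143]

[85.60, 96.14]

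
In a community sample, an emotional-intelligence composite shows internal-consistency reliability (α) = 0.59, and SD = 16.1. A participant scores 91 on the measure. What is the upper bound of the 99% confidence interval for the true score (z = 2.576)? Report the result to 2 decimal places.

117.56

SEM = 16.100*√(1 − 0.590) ≈ 10.309
2.576 * SEM ≈ 26.556
Upper limit = 91 + 26.556 ≈ 117.556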